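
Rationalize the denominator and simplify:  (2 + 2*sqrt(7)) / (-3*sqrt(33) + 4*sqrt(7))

Multiply numerator and denominator by 4*sqrt(7) + 3*sqrt(33).
Denominator becomes -185; numerator becomes 8*sqrt(7) + 6*sqrt(33) + 56 + 6*sqrt(231).

(-6*sqrt(231) - 56 - 6*sqrt(33) - 8*sqrt(7))/185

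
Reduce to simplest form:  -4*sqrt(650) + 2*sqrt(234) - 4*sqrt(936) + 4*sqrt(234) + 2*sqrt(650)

-16*sqrt(26)

4*sqrt(650) = 20*sqrt(26); 2*sqrt(234) = 6*sqrt(26); 4*sqrt(936) = 24*sqrt(26); 4*sqrt(234) = 12*sqrt(26); 2*sqrt(650) = 10*sqrt(26)
Combine: (-20 + 6 - 24 + 12 + 10)·sqrt(26) = -16*sqrt(26)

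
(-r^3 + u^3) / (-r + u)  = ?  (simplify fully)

r^2 + r*u + u^2

Factor as (a-b)(a^2+ab+b^2) with a=u, b=r.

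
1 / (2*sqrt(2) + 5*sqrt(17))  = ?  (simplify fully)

(-2*sqrt(2) + 5*sqrt(17))/417

Multiply numerator and denominator by -2*sqrt(2) + 5*sqrt(17).
Denominator becomes 417; numerator becomes -2*sqrt(2) + 5*sqrt(17).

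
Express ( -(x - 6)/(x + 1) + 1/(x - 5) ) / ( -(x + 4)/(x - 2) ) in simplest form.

(x³ - 14*x² + 53*x - 58)/(x³ - 21*x - 20)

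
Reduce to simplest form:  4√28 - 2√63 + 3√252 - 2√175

10*√7

4√28 = 8*√7; 2√63 = 6*√7; 3√252 = 18*√7; 2√175 = 10*√7
Combine: (8 - 6 + 18 - 10)·√7 = 10*√7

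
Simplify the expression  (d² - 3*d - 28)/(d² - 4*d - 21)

(d + 4)/(d + 3)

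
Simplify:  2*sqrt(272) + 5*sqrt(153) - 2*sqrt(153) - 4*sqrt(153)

2*sqrt(272) = 8*sqrt(17); 5*sqrt(153) = 15*sqrt(17); 2*sqrt(153) = 6*sqrt(17); 4*sqrt(153) = 12*sqrt(17)
Combine: (8 + 15 - 6 - 12)·sqrt(17) = 5*sqrt(17)

5*sqrt(17)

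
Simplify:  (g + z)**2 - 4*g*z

Expanding gives g**2 - 2*g*z + z**2, a perfect square.

(g - z)**2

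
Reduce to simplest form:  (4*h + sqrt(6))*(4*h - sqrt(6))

16*h^2 - 6

Product of conjugates: (P+Q)(P-Q) = P^2 - Q^2.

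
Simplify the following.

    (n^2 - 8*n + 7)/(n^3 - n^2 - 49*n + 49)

1/(n + 7)

Factor: n^2 - 8*n + 7 = (n - 7)*(n - 1);  n^3 - n^2 - 49*n + 49 = (n - 1)*(n - 7)*(n + 7)
Cancel the common factors (n - 1), (n - 7).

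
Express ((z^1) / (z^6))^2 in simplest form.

z^(-10)

Inside the bracket: (z^-5)
Raise to the power 2: (z^-10)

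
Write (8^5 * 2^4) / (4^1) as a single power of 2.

8^5 = 2^15; 2^4 = 2^4; 4^1 = 2^2
Combine exponents: 2^17

2^17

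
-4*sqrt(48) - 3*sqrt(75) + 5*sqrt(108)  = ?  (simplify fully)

-sqrt(3)

4*sqrt(48) = 16*sqrt(3); 3*sqrt(75) = 15*sqrt(3); 5*sqrt(108) = 30*sqrt(3)
Combine: (-16 - 15 + 30)·sqrt(3) = -sqrt(3)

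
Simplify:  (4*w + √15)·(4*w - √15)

16*w² - 15

(4*w)^2 - (√15)^2 = 16*w² - 15.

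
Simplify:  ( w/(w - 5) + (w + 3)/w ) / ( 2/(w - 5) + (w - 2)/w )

(2*w^2 - 2*w - 15)/(w^2 - 5*w + 10)

Numerator: w/(w - 5) + (w + 3)/w = (2*w^2 - 2*w - 15)/(w^2 - 5*w)
Denominator: 2/(w - 5) + (w - 2)/w = (w^2 - 5*w + 10)/(w^2 - 5*w)
Divide: ((2*w^2 - 2*w - 15)/(w^2 - 5*w)) · ((w^2 - 5*w)/(w^2 - 5*w + 10)) = (2*w^2 - 2*w - 15)/(w^2 - 5*w + 10)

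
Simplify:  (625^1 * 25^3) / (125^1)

625^1 = 5^4; 25^3 = 5^6; 125^1 = 5^3
Combine exponents: 5^7

5^7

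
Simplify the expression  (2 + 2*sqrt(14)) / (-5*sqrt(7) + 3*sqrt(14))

(-70*sqrt(2) - 84 - 10*sqrt(7) - 6*sqrt(14))/49

Multiply numerator and denominator by 3*sqrt(14) + 5*sqrt(7).
Denominator becomes -49; numerator becomes 6*sqrt(14) + 10*sqrt(7) + 84 + 70*sqrt(2).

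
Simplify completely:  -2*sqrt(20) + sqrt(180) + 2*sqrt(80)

2*sqrt(20) = 4*sqrt(5); sqrt(180) = 6*sqrt(5); 2*sqrt(80) = 8*sqrt(5)
Combine: (-4 + 6 + 8)·sqrt(5) = 10*sqrt(5)

10*sqrt(5)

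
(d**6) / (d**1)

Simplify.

d**5

Quotient: d**5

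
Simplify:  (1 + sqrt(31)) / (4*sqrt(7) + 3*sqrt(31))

(-4*sqrt(217) - 4*sqrt(7) + 3*sqrt(31) + 93)/167

Multiply numerator and denominator by -4*sqrt(7) + 3*sqrt(31).
Denominator becomes 167; numerator becomes -4*sqrt(217) - 4*sqrt(7) + 3*sqrt(31) + 93.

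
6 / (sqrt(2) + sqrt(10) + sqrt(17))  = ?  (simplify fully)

(-24*sqrt(85) - 30*sqrt(17) + 54*sqrt(10) + 150*sqrt(2))/55

Group as (sqrt(2) + sqrt(17)) + sqrt(10); multiply by (sqrt(2) + sqrt(17)) - sqrt(10), then rationalise the remaining surd.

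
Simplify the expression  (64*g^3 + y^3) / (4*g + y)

Factor as (a+b)(a^2-ab+b^2) with a=(4*g), b=y.

16*g^2 - 4*g*y + y^2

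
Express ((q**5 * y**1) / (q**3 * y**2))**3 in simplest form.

q**6/y**3

Inside the bracket: q**2 * (y**-1)
Raise to the power 3: q**6 * (y**-3)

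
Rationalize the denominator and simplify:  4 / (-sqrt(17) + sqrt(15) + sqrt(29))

Group as (sqrt(15) + sqrt(29)) - sqrt(17); multiply by (sqrt(15) + sqrt(29)) + sqrt(17), then rationalise the remaining surd.

(-108*sqrt(17) + 12*sqrt(29) + 124*sqrt(15) + 8*sqrt(7395))/1011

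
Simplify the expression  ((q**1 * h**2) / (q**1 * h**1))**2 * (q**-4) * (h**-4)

Inside the bracket: h**1
Raise to the power 2: h**2
Multiply by (q**-4) * (h**-4): add exponents.

1/(h**2*q**4)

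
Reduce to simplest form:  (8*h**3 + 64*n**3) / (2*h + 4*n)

(2*h)**3 + (4*n)**3 = (2*h + 4*n)(4*h**2 - 8*h*n + 16*n**2).

4*h**2 - 8*h*n + 16*n**2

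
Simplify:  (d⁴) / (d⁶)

d^(-2)

Quotient: (d^-2)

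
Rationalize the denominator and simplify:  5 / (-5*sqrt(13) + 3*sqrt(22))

(-25*sqrt(13) - 15*sqrt(22))/127

Multiply numerator and denominator by 3*sqrt(22) + 5*sqrt(13).
Denominator becomes -127; numerator becomes 15*sqrt(22) + 25*sqrt(13).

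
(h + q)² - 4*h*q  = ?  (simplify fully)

(h - q)²

After expansion: h² - 2*h*q + q² — a perfect-square trinomial.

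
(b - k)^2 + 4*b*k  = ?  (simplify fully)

Expand the square and combine the 4*b*k term.

(b + k)^2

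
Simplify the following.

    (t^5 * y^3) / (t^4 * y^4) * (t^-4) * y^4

y^3/t^3

Quotient: t^1 * (y^-1)
Multiply by (t^-4) * y^4: add exponents.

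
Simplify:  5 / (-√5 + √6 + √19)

Group as (√6 + √19) - √5; multiply by (√6 + √19) + √5, then rationalise the remaining surd.

(-50*√5 - 20*√19 + 45*√6 + 5*√570)/28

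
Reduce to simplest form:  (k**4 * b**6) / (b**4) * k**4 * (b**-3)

k**8/b

Quotient: k**4 * b**2
Multiply by k**4 * (b**-3): add exponents.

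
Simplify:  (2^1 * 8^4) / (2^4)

2^9

2^1 = 2^1; 8^4 = 2^12; 2^4 = 2^4
Combine exponents: 2^9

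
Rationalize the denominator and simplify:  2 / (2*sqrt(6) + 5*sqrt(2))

Multiply numerator and denominator by -2*sqrt(6) + 5*sqrt(2).
Denominator becomes 26; numerator becomes -4*sqrt(6) + 10*sqrt(2).

(-2*sqrt(6) + 5*sqrt(2))/13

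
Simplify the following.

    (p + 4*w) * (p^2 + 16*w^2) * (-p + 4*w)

Pair the conjugate factors: ((4*w)+p)((4*w)-p) = -p^2 + 16*w^2, then repeat with the next factor.

-p^4 + 256*w^4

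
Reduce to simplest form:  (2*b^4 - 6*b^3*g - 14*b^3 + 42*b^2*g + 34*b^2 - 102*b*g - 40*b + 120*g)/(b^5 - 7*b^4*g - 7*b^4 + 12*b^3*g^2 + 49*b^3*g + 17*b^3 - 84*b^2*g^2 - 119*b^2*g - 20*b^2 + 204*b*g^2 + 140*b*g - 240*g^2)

2/(b - 4*g)

Factor: 2*b^4 - 6*b^3*g - 14*b^3 + 42*b^2*g + 34*b^2 - 102*b*g - 40*b + 120*g = 2*(b - 4)*(b^2 - 3*b + 5)*(b - 3*g);  b^5 - 7*b^4*g - 7*b^4 + 12*b^3*g^2 + 49*b^3*g + 17*b^3 - 84*b^2*g^2 - 119*b^2*g - 20*b^2 + 204*b*g^2 + 140*b*g - 240*g^2 = (b^2 - 3*b + 5)*(b - 4)*(b - 4*g)*(b - 3*g)
Cancel the common factors (b^2 - 3*b + 5), (b - 3*g), (b - 4).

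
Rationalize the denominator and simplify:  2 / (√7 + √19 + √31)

(-4*√4123 - 10*√31 + 38*√19 + 86*√7)/507

Group as (√19 + √31) + √7; multiply by (√19 + √31) - √7, then rationalise the remaining surd.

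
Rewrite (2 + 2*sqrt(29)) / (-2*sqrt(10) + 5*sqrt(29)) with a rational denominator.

(4*sqrt(10) + 10*sqrt(29) + 4*sqrt(290) + 290)/685

Multiply numerator and denominator by 2*sqrt(10) + 5*sqrt(29).
Denominator becomes 685; numerator becomes 4*sqrt(10) + 10*sqrt(29) + 4*sqrt(290) + 290.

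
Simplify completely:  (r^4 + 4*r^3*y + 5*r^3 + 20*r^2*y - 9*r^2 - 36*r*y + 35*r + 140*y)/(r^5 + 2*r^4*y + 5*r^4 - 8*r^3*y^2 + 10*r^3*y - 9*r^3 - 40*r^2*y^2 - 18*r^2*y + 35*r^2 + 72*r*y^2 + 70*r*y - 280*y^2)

-1/(-r + 2*y)

Factor: r^4 + 4*r^3*y + 5*r^3 + 20*r^2*y - 9*r^2 - 36*r*y + 35*r + 140*y = (r^2 - 2*r + 5)*(r + 4*y)*(r + 7);  r^5 + 2*r^4*y + 5*r^4 - 8*r^3*y^2 + 10*r^3*y - 9*r^3 - 40*r^2*y^2 - 18*r^2*y + 35*r^2 + 72*r*y^2 + 70*r*y - 280*y^2 = (r^2 - 2*r + 5)*(r - 2*y)*(r + 4*y)*(r + 7)
Cancel the common factors (r^2 - 2*r + 5), (r + 4*y), (r + 7).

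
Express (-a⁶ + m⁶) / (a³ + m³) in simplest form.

-a³ + m³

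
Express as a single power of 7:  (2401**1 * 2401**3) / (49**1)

2401**1 = 7**4; 2401**3 = 7**12; 49**1 = 7**2
Combine exponents: 7**14

7**14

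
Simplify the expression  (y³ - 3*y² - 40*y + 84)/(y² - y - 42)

y - 2

Factor: y³ - 3*y² - 40*y + 84 = (y - 7)·(y + 6)·(y - 2);  y² - y - 42 = (y - 7)·(y + 6)
Cancel the common factors (y - 7), (y + 6).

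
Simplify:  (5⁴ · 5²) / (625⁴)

5⁴ = 5^4; 5² = 5^2; 625⁴ = 5^16
Combine exponents: 5^(-10)

5^(-10)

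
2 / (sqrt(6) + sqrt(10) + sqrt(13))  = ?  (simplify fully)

(-8*sqrt(195) + 6*sqrt(13) + 18*sqrt(10) + 34*sqrt(6))/231

Group as (sqrt(6) + sqrt(13)) + sqrt(10); multiply by (sqrt(6) + sqrt(13)) - sqrt(10), then rationalise the remaining surd.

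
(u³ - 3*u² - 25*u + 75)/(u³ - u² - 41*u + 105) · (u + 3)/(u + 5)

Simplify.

(u + 3)/(u + 7)

Factor: u³ - 3*u² - 25*u + 75 = (u - 5)·(u + 5)·(u - 3);  u³ - u² - 41*u + 105 = (u - 5)·(u - 3)·(u + 7)
Cancel the common factors (u + 5), (u - 5), (u - 3).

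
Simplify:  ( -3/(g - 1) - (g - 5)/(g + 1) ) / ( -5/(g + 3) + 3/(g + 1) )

(g**3 - g + 24)/(2*g**2 - 6*g + 4)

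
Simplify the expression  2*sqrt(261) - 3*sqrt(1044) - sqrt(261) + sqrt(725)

2*sqrt(261) = 6*sqrt(29); 3*sqrt(1044) = 18*sqrt(29); sqrt(261) = 3*sqrt(29); sqrt(725) = 5*sqrt(29)
Combine: (6 - 18 - 3 + 5)·sqrt(29) = -10*sqrt(29)

-10*sqrt(29)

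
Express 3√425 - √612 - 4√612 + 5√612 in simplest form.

15*√17

3√425 = 15*√17; √612 = 6*√17; 4√612 = 24*√17; 5√612 = 30*√17
Combine: (15 - 6 - 24 + 30)·√17 = 15*√17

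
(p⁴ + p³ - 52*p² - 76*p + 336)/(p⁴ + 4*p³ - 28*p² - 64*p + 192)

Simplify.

(p - 7)/(p - 4)

Factor: p⁴ + p³ - 52*p² - 76*p + 336 = (p + 6)·(p - 7)·(p - 2)·(p + 4);  p⁴ + 4*p³ - 28*p² - 64*p + 192 = (p + 6)·(p - 2)·(p + 4)·(p - 4)
Cancel the common factors (p - 2), (p + 6), (p + 4).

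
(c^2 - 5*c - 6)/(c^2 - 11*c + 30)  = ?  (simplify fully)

(c + 1)/(c - 5)

Factor: c^2 - 5*c - 6 = (c - 6)*(c + 1);  c^2 - 11*c + 30 = (c - 6)*(c - 5)
Cancel the common factor (c - 6).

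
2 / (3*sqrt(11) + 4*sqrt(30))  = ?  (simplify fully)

Multiply numerator and denominator by -4*sqrt(30) + 3*sqrt(11).
Denominator becomes -381; numerator becomes -8*sqrt(30) + 6*sqrt(11).

(-6*sqrt(11) + 8*sqrt(30))/381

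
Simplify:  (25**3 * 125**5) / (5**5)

5**16

25**3 = 5**6; 125**5 = 5**15; 5**5 = 5**5
Combine exponents: 5**16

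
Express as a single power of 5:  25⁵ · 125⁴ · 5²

25⁵ = 5^10; 125⁴ = 5^12; 5² = 5^2
Combine exponents: 5^24

5^24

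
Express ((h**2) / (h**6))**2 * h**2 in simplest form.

h**(-6)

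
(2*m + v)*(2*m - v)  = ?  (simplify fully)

Difference of squares with P = 2*m, Q = v.

4*m^2 - v^2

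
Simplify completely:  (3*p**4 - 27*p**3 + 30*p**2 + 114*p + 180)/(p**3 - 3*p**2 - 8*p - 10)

Factor: 3*p**4 - 27*p**3 + 30*p**2 + 114*p + 180 = 3*(p**2 + 2*p + 2)*(p - 6)*(p - 5);  p**3 - 3*p**2 - 8*p - 10 = (p - 5)*(p**2 + 2*p + 2)
Cancel the common factors (p**2 + 2*p + 2), (p - 5).

3*p - 18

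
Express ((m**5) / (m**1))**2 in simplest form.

m**8

Inside the bracket: m**4
Raise to the power 2: m**8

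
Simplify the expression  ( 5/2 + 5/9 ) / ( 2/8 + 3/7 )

770/171

Numerator: 5/2 + 5/9 = 55/18
Denominator: 2/8 + 3/7 = 19/28
Divide: (55/18) · (28/19) = 770/171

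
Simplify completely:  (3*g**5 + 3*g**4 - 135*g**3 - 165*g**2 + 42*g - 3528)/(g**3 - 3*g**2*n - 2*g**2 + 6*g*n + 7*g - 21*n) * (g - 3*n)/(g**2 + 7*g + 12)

Factor: 3*g**5 + 3*g**4 - 135*g**3 - 165*g**2 + 42*g - 3528 = 3*(g**2 - 2*g + 7)*(g - 7)*(g + 6)*(g + 4);  g**3 - 3*g**2*n - 2*g**2 + 6*g*n + 7*g - 21*n = (g - 3*n)*(g**2 - 2*g + 7);  g**2 + 7*g + 12 = (g + 4)*(g + 3)
Cancel the common factors (g**2 - 2*g + 7), (g + 4), (g - 3*n).

(3*g**2 - 3*g - 126)/(g + 3)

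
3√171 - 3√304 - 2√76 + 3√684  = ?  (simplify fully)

11*√19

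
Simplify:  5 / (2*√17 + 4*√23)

(-√17 + 2*√23)/30

Multiply numerator and denominator by -4*√23 + 2*√17.
Denominator becomes -300; numerator becomes -20*√23 + 10*√17.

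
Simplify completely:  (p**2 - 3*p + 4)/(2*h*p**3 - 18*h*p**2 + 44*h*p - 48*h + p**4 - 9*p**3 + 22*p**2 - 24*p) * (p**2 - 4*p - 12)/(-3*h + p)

Factor: 2*h*p**3 - 18*h*p**2 + 44*h*p - 48*h + p**4 - 9*p**3 + 22*p**2 - 24*p = (p - 6)*(p**2 - 3*p + 4)*(2*h + p);  p**2 - 4*p - 12 = (p - 6)*(p + 2)
Cancel the common factors (p**2 - 3*p + 4), (p - 6).

(p + 2)/(-6*h**2 - h*p + p**2)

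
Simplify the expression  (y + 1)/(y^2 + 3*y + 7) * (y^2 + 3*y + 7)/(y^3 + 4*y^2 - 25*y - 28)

1/(y^2 + 3*y - 28)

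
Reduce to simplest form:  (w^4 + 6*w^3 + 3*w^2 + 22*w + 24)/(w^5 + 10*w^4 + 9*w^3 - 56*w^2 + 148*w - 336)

(w + 1)/(w^2 + 5*w - 14)

Factor: w^4 + 6*w^3 + 3*w^2 + 22*w + 24 = (w^2 - w + 4)*(w + 1)*(w + 6);  w^5 + 10*w^4 + 9*w^3 - 56*w^2 + 148*w - 336 = (w + 7)*(w^2 - w + 4)*(w - 2)*(w + 6)
Cancel the common factors (w^2 - w + 4), (w + 6).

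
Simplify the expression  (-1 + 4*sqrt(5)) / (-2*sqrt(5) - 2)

Multiply numerator and denominator by -2 + 2*sqrt(5).
Denominator becomes -16; numerator becomes -10*sqrt(5) + 42.

(-21 + 5*sqrt(5))/8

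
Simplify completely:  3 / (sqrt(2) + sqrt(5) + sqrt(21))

Group as (sqrt(5) + sqrt(21)) + sqrt(2); multiply by (sqrt(5) + sqrt(21)) - sqrt(2), then rationalise the remaining surd.

(-9*sqrt(5) - 12*sqrt(2) + sqrt(210) + 7*sqrt(21))/26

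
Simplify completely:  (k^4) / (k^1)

Quotient: k^3

k^3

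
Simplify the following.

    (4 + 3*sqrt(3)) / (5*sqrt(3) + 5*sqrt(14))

Multiply numerator and denominator by -5*sqrt(14) + 5*sqrt(3).
Denominator becomes -275; numerator becomes -15*sqrt(42) - 20*sqrt(14) + 20*sqrt(3) + 45.

(-9 - 4*sqrt(3) + 4*sqrt(14) + 3*sqrt(42))/55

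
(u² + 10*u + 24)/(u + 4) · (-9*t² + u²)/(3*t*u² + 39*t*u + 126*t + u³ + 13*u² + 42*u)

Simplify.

(-3*t + u)/(u + 7)

Factor: u² + 10*u + 24 = (u + 6)·(u + 4);  -9*t² + u² = (-3*t + u)·(3*t + u);  3*t*u² + 39*t*u + 126*t + u³ + 13*u² + 42*u = (u + 6)·(u + 7)·(3*t + u)
Cancel the common factors (u + 6), (3*t + u), (u + 4).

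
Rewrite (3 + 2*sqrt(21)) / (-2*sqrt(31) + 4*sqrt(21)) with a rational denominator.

Multiply numerator and denominator by 2*sqrt(31) + 4*sqrt(21).
Denominator becomes 212; numerator becomes 6*sqrt(31) + 12*sqrt(21) + 4*sqrt(651) + 168.

(3*sqrt(31) + 6*sqrt(21) + 2*sqrt(651) + 84)/106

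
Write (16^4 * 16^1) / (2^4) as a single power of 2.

2^16

16^4 = 2^16; 16^1 = 2^4; 2^4 = 2^4
Combine exponents: 2^16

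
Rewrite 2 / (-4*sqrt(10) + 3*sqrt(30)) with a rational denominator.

Multiply numerator and denominator by 4*sqrt(10) + 3*sqrt(30).
Denominator becomes 110; numerator becomes 8*sqrt(10) + 6*sqrt(30).

(4*sqrt(10) + 3*sqrt(30))/55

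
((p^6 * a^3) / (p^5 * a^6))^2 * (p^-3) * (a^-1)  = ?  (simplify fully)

1/(a^7*p)

Inside the bracket: p^1 * (a^-3)
Raise to the power 2: p^2 * (a^-6)
Multiply by (p^-3) * (a^-1): add exponents.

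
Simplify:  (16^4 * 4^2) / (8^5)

16^4 = 2^16; 4^2 = 2^4; 8^5 = 2^15
Combine exponents: 2^5

2^5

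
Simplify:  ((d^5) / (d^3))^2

d^4

Inside the bracket: d^2
Raise to the power 2: d^4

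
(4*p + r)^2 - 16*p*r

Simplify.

(4*p - r)^2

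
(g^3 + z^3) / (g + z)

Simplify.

g^2 - g*z + z^2

Factor as (a+b)(a^2-ab+b^2) with a=z, b=g.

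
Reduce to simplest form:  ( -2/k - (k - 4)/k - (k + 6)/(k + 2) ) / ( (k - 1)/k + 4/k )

Numerator: -2/k - (k - 4)/k - (k + 6)/(k + 2) = (-2*k² - 6*k + 4)/(k² + 2*k)
Denominator: (k - 1)/k + 4/k = (k + 3)/k
Divide: ((-2*k² - 6*k + 4)/(k² + 2*k)) · (k/(k + 3)) = (-2*k² - 6*k + 4)/(k² + 5*k + 6)

(-2*k² - 6*k + 4)/(k² + 5*k + 6)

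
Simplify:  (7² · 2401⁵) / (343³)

7^13

7² = 7^2; 2401⁵ = 7^20; 343³ = 7^9
Combine exponents: 7^13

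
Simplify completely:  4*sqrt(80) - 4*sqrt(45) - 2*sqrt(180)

4*sqrt(80) = 16*sqrt(5); 4*sqrt(45) = 12*sqrt(5); 2*sqrt(180) = 12*sqrt(5)
Combine: (16 - 12 - 12)·sqrt(5) = -8*sqrt(5)

-8*sqrt(5)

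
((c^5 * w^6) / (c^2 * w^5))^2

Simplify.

Inside the bracket: c^3 * w^1
Raise to the power 2: c^6 * w^2

c^6*w^2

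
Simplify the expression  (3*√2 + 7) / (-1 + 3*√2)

Multiply numerator and denominator by -3*√2 - 1.
Denominator becomes -17; numerator becomes -24*√2 - 25.

(25 + 24*√2)/17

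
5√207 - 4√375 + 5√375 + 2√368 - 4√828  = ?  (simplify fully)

5√207 = 15*√23; 4√375 = 20*√15; 5√375 = 25*√15; 2√368 = 8*√23; 4√828 = 24*√23

-√23 + 5*√15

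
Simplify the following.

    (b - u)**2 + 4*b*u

Expand the square and combine the 4*b*u term.

(b + u)**2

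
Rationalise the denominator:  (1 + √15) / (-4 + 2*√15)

(3*√15 + 17)/22

Multiply numerator and denominator by -2*√15 - 4.
Denominator becomes -44; numerator becomes -34 - 6*√15.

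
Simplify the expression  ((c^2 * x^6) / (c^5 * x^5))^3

x^3/c^9

Inside the bracket: (c^-3) * x^1
Raise to the power 3: (c^-9) * x^3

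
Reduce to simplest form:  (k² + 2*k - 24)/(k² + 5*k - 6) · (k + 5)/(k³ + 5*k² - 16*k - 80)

1/(k² + 3*k - 4)

Factor: k² + 2*k - 24 = (k - 4)·(k + 6);  k² + 5*k - 6 = (k + 6)·(k - 1);  k³ + 5*k² - 16*k - 80 = (k + 4)·(k - 4)·(k + 5)
Cancel the common factors (k + 6), (k + 5), (k - 4).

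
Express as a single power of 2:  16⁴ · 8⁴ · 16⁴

2^44

16⁴ = 2^16; 8⁴ = 2^12; 16⁴ = 2^16
Combine exponents: 2^44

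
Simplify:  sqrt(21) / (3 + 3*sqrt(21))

Multiply numerator and denominator by -3*sqrt(21) + 3.
Denominator becomes -180; numerator becomes -63 + 3*sqrt(21).

(-sqrt(21) + 21)/60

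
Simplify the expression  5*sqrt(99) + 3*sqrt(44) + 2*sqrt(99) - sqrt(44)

25*sqrt(11)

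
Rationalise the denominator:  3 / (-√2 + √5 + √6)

(-9*√2 + √6 + 3*√5 + 4*√15)/13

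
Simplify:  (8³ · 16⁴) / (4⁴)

2^17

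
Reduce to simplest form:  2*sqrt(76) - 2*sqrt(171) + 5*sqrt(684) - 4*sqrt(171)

2*sqrt(76) = 4*sqrt(19); 2*sqrt(171) = 6*sqrt(19); 5*sqrt(684) = 30*sqrt(19); 4*sqrt(171) = 12*sqrt(19)
Combine: (4 - 6 + 30 - 12)·sqrt(19) = 16*sqrt(19)

16*sqrt(19)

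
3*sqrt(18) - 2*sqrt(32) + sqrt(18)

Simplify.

3*sqrt(18) = 9*sqrt(2); 2*sqrt(32) = 8*sqrt(2); sqrt(18) = 3*sqrt(2)
Combine: (9 - 8 + 3)·sqrt(2) = 4*sqrt(2)

4*sqrt(2)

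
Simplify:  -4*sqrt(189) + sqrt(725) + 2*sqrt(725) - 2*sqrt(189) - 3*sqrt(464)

4*sqrt(189) = 12*sqrt(21); sqrt(725) = 5*sqrt(29); 2*sqrt(725) = 10*sqrt(29); 2*sqrt(189) = 6*sqrt(21); 3*sqrt(464) = 12*sqrt(29)

-18*sqrt(21) + 3*sqrt(29)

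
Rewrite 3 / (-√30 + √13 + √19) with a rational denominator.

(-√30 + 12*√19 + 18*√13 + √7410)/164

Group as (√13 + √19) - √30; multiply by (√13 + √19) + √30, then rationalise the remaining surd.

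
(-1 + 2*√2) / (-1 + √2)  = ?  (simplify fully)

√2 + 3

Multiply numerator and denominator by -√2 - 1.
Denominator becomes -1; numerator becomes -3 - √2.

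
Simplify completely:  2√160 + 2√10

2√160 = 8*√10; 2√10 = 2*√10
Combine: (8 + 2)·√10 = 10*√10

10*√10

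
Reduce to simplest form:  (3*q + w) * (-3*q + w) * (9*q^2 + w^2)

-81*q^4 + w^4

Pair the conjugate factors: (w+(3*q))(w-(3*q)) = -9*q^2 + w^2, then repeat with the next factor.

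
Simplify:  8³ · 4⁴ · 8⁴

2^29

8³ = 2^9; 4⁴ = 2^8; 8⁴ = 2^12
Combine exponents: 2^29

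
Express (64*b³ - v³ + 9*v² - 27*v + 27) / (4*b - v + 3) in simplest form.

16*b² + 4*b*v - 12*b + v² - 6*v + 9

Factor as (a-b)(a^2+ab+b^2) with a=(4*b), b=(v - 3).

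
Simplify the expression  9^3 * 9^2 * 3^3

3^13

9^3 = 3^6; 9^2 = 3^4; 3^3 = 3^3
Combine exponents: 3^13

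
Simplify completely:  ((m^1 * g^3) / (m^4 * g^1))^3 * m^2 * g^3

g^9/m^7

Inside the bracket: (m^-3) * g^2
Raise to the power 3: (m^-9) * g^6
Multiply by m^2 * g^3: add exponents.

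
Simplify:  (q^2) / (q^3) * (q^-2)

q^(-3)

Quotient: (q^-1)
Multiply by (q^-2): add exponents.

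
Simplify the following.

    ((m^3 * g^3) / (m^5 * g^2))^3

Inside the bracket: (m^-2) * g^1
Raise to the power 3: (m^-6) * g^3

g^3/m^6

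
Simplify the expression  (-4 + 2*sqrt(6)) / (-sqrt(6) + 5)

Multiply numerator and denominator by sqrt(6) + 5.
Denominator becomes 19; numerator becomes -8 + 6*sqrt(6).

(-8 + 6*sqrt(6))/19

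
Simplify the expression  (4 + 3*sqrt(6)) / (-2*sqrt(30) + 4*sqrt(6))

(-9*sqrt(5) - 18 - 2*sqrt(30) - 4*sqrt(6))/6

Multiply numerator and denominator by 4*sqrt(6) + 2*sqrt(30).
Denominator becomes -24; numerator becomes 16*sqrt(6) + 8*sqrt(30) + 72 + 36*sqrt(5).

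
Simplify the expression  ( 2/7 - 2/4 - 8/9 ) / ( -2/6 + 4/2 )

-139/210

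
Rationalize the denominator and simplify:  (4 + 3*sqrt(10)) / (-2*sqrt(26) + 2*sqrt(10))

(-3*sqrt(65) - 15 - 2*sqrt(26) - 2*sqrt(10))/16

Multiply numerator and denominator by 2*sqrt(10) + 2*sqrt(26).
Denominator becomes -64; numerator becomes 8*sqrt(10) + 8*sqrt(26) + 60 + 12*sqrt(65).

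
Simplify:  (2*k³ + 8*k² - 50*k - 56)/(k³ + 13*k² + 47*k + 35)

Factor: 2*k³ + 8*k² - 50*k - 56 = 2·(k + 1)·(k + 7)·(k - 4);  k³ + 13*k² + 47*k + 35 = (k + 7)·(k + 1)·(k + 5)
Cancel the common factors (k + 7), (k + 1).

(2*k - 8)/(k + 5)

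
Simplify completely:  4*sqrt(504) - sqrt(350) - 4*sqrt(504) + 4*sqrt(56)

3*sqrt(14)

4*sqrt(504) = 24*sqrt(14); sqrt(350) = 5*sqrt(14); 4*sqrt(504) = 24*sqrt(14); 4*sqrt(56) = 8*sqrt(14)
Combine: (24 - 5 - 24 + 8)·sqrt(14) = 3*sqrt(14)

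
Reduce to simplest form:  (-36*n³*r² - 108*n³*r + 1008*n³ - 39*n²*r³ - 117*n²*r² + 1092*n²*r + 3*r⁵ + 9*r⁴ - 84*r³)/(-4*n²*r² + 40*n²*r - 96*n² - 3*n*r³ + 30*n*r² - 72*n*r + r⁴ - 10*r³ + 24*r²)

(9*n*r + 63*n + 3*r² + 21*r)/(r - 6)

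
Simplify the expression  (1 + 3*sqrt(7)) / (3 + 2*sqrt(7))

(-7*sqrt(7) + 39)/19

Multiply numerator and denominator by -2*sqrt(7) + 3.
Denominator becomes -19; numerator becomes -39 + 7*sqrt(7).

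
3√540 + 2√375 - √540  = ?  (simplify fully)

3√540 = 18*√15; 2√375 = 10*√15; √540 = 6*√15
Combine: (18 + 10 - 6)·√15 = 22*√15

22*√15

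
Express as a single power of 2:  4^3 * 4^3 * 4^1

4^3 = 2^6; 4^3 = 2^6; 4^1 = 2^2
Combine exponents: 2^14

2^14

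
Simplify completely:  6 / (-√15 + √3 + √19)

(-42*√15 - 6*√19 + 186*√3 + 36*√95)/179

Group as (√3 + √19) - √15; multiply by (√3 + √19) + √15, then rationalise the remaining surd.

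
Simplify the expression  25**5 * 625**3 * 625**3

5**34

25**5 = 5**10; 625**3 = 5**12; 625**3 = 5**12
Combine exponents: 5**34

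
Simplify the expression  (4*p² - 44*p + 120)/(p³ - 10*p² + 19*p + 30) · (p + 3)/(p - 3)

Factor: 4*p² - 44*p + 120 = 4·(p - 5)·(p - 6);  p³ - 10*p² + 19*p + 30 = (p - 6)·(p - 5)·(p + 1)
Cancel the common factors (p - 6), (p - 5).

(4*p + 12)/(p² - 2*p - 3)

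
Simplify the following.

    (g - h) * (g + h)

(g+h)(g-h) = g^2 - h^2.

g^2 - h^2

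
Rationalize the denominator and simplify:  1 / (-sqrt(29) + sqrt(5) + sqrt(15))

Group as (sqrt(5) + sqrt(15)) - sqrt(29); multiply by (sqrt(5) + sqrt(15)) + sqrt(29), then rationalise the remaining surd.

(9*sqrt(29) + 19*sqrt(15) + 39*sqrt(5) + 10*sqrt(87))/219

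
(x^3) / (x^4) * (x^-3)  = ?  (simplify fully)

x^(-4)

Quotient: (x^-1)
Multiply by (x^-3): add exponents.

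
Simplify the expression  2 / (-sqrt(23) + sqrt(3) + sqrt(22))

(-sqrt(23) + 2*sqrt(22) + 21*sqrt(3) + sqrt(1518))/65

Group as (sqrt(3) + sqrt(22)) - sqrt(23); multiply by (sqrt(3) + sqrt(22)) + sqrt(23), then rationalise the remaining surd.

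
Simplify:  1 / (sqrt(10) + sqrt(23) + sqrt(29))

(-sqrt(6670) + 2*sqrt(29) + 8*sqrt(23) + 21*sqrt(10))/452

Group as (sqrt(10) + sqrt(29)) + sqrt(23); multiply by (sqrt(10) + sqrt(29)) - sqrt(23), then rationalise the remaining surd.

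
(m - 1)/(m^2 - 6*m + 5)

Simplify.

1/(m - 5)

Factor: m^2 - 6*m + 5 = (m - 1)*(m - 5)
Cancel the common factor (m - 1).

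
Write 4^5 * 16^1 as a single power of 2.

4^5 = 2^10; 16^1 = 2^4
Combine exponents: 2^14

2^14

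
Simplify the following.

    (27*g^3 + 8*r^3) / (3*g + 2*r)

(2*r)^3 + (3*g)^3 = (3*g + 2*r)(9*g^2 - 6*g*r + 4*r^2).

9*g^2 - 6*g*r + 4*r^2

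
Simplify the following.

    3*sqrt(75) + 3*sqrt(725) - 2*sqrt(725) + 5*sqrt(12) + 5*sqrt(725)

3*sqrt(75) = 15*sqrt(3); 3*sqrt(725) = 15*sqrt(29); 2*sqrt(725) = 10*sqrt(29); 5*sqrt(12) = 10*sqrt(3); 5*sqrt(725) = 25*sqrt(29)

25*sqrt(3) + 30*sqrt(29)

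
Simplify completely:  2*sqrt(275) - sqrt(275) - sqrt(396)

2*sqrt(275) = 10*sqrt(11); sqrt(275) = 5*sqrt(11); sqrt(396) = 6*sqrt(11)
Combine: (10 - 5 - 6)·sqrt(11) = -sqrt(11)

-sqrt(11)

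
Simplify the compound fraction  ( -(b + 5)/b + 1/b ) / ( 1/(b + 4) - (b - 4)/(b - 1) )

(b^3 + 7*b^2 + 8*b - 16)/(b^3 - b^2 - 15*b)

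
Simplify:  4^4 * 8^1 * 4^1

2^13

4^4 = 2^8; 8^1 = 2^3; 4^1 = 2^2
Combine exponents: 2^13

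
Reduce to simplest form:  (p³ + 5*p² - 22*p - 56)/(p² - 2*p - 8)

Factor: p³ + 5*p² - 22*p - 56 = (p - 4)·(p + 7)·(p + 2);  p² - 2*p - 8 = (p - 4)·(p + 2)
Cancel the common factors (p - 4), (p + 2).

p + 7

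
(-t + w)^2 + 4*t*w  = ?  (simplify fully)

(t + w)^2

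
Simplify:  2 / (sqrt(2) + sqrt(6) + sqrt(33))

(-58*sqrt(6) - 74*sqrt(2) + 24*sqrt(11) + 50*sqrt(33))/577

Group as (sqrt(6) + sqrt(33)) + sqrt(2); multiply by (sqrt(6) + sqrt(33)) - sqrt(2), then rationalise the remaining surd.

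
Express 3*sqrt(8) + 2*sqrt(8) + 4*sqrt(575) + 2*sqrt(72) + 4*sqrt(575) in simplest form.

3*sqrt(8) = 6*sqrt(2); 2*sqrt(8) = 4*sqrt(2); 4*sqrt(575) = 20*sqrt(23); 2*sqrt(72) = 12*sqrt(2); 4*sqrt(575) = 20*sqrt(23)

22*sqrt(2) + 40*sqrt(23)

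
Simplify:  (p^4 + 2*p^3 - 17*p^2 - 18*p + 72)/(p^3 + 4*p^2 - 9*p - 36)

p - 2

Factor: p^4 + 2*p^3 - 17*p^2 - 18*p + 72 = (p - 3)*(p - 2)*(p + 3)*(p + 4);  p^3 + 4*p^2 - 9*p - 36 = (p + 3)*(p - 3)*(p + 4)
Cancel the common factors (p - 3), (p + 4), (p + 3).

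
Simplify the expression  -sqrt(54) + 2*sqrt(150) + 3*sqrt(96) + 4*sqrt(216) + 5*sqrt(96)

sqrt(54) = 3*sqrt(6); 2*sqrt(150) = 10*sqrt(6); 3*sqrt(96) = 12*sqrt(6); 4*sqrt(216) = 24*sqrt(6); 5*sqrt(96) = 20*sqrt(6)
Combine: (-3 + 10 + 12 + 24 + 20)·sqrt(6) = 63*sqrt(6)

63*sqrt(6)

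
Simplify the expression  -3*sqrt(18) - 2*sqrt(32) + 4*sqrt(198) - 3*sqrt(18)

3*sqrt(18) = 9*sqrt(2); 2*sqrt(32) = 8*sqrt(2); 4*sqrt(198) = 12*sqrt(22); 3*sqrt(18) = 9*sqrt(2)

-26*sqrt(2) + 12*sqrt(22)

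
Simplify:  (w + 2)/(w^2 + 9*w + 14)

1/(w + 7)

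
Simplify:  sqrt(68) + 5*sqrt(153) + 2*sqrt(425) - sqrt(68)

sqrt(68) = 2*sqrt(17); 5*sqrt(153) = 15*sqrt(17); 2*sqrt(425) = 10*sqrt(17); sqrt(68) = 2*sqrt(17)
Combine: (2 + 15 + 10 - 2)·sqrt(17) = 25*sqrt(17)

25*sqrt(17)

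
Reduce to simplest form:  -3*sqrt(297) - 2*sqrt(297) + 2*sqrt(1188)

3*sqrt(297) = 9*sqrt(33); 2*sqrt(297) = 6*sqrt(33); 2*sqrt(1188) = 12*sqrt(33)
Combine: (-9 - 6 + 12)·sqrt(33) = -3*sqrt(33)

-3*sqrt(33)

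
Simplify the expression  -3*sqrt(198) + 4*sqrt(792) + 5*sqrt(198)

3*sqrt(198) = 9*sqrt(22); 4*sqrt(792) = 24*sqrt(22); 5*sqrt(198) = 15*sqrt(22)
Combine: (-9 + 24 + 15)·sqrt(22) = 30*sqrt(22)

30*sqrt(22)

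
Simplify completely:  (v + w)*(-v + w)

(w)^2 - (v)^2 = -v^2 + w^2.

-v^2 + w^2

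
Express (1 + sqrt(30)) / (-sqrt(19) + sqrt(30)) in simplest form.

(sqrt(19) + sqrt(30) + sqrt(570) + 30)/11

Multiply numerator and denominator by sqrt(19) + sqrt(30).
Denominator becomes 11; numerator becomes sqrt(19) + sqrt(30) + sqrt(570) + 30.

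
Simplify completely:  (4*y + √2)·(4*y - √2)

Product of conjugates: (P+Q)(P-Q) = P^2 - Q^2.

16*y² - 2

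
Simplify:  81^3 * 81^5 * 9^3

3^38

81^3 = 3^12; 81^5 = 3^20; 9^3 = 3^6
Combine exponents: 3^38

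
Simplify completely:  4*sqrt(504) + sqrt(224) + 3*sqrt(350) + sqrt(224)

47*sqrt(14)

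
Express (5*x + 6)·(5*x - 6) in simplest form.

Product of conjugates: (P+Q)(P-Q) = P^2 - Q^2.

25*x² - 36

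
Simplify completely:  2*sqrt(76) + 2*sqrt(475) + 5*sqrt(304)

2*sqrt(76) = 4*sqrt(19); 2*sqrt(475) = 10*sqrt(19); 5*sqrt(304) = 20*sqrt(19)
Combine: (4 + 10 + 20)·sqrt(19) = 34*sqrt(19)

34*sqrt(19)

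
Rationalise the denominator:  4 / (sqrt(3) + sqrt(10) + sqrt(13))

Group as (sqrt(3) + sqrt(10)) + sqrt(13); multiply by (sqrt(3) + sqrt(10)) - sqrt(13), then rationalise the remaining surd.

(-sqrt(390) + 3*sqrt(10) + 10*sqrt(3))/15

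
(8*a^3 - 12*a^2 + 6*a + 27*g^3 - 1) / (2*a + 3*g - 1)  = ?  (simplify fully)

4*a^2 - 6*a*g - 4*a + 9*g^2 + 3*g + 1

Apply the sum-of-cubes factorisation and cancel (2*a + 3*g - 1).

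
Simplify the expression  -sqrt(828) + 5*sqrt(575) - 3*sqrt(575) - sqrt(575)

-sqrt(23)

sqrt(828) = 6*sqrt(23); 5*sqrt(575) = 25*sqrt(23); 3*sqrt(575) = 15*sqrt(23); sqrt(575) = 5*sqrt(23)
Combine: (-6 + 25 - 15 - 5)·sqrt(23) = -sqrt(23)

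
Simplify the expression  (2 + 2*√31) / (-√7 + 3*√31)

(√7 + √217 + 3*√31 + 93)/136

Multiply numerator and denominator by √7 + 3*√31.
Denominator becomes 272; numerator becomes 2*√7 + 2*√217 + 6*√31 + 186.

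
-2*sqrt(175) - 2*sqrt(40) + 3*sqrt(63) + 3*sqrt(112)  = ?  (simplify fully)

2*sqrt(175) = 10*sqrt(7); 2*sqrt(40) = 4*sqrt(10); 3*sqrt(63) = 9*sqrt(7); 3*sqrt(112) = 12*sqrt(7)

-4*sqrt(10) + 11*sqrt(7)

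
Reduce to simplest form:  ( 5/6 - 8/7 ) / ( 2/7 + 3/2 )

-13/75

Numerator: 5/6 - 8/7 = -13/42
Denominator: 2/7 + 3/2 = 25/14
Divide: (-13/42) · (14/25) = -13/75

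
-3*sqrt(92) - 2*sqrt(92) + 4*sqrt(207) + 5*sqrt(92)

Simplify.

12*sqrt(23)

3*sqrt(92) = 6*sqrt(23); 2*sqrt(92) = 4*sqrt(23); 4*sqrt(207) = 12*sqrt(23); 5*sqrt(92) = 10*sqrt(23)
Combine: (-6 - 4 + 12 + 10)·sqrt(23) = 12*sqrt(23)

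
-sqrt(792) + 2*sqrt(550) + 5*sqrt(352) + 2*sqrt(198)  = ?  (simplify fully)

sqrt(792) = 6*sqrt(22); 2*sqrt(550) = 10*sqrt(22); 5*sqrt(352) = 20*sqrt(22); 2*sqrt(198) = 6*sqrt(22)
Combine: (-6 + 10 + 20 + 6)·sqrt(22) = 30*sqrt(22)

30*sqrt(22)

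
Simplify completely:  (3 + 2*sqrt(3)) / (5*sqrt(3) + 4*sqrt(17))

Multiply numerator and denominator by -4*sqrt(17) + 5*sqrt(3).
Denominator becomes -197; numerator becomes -8*sqrt(51) - 12*sqrt(17) + 15*sqrt(3) + 30.

(-30 - 15*sqrt(3) + 12*sqrt(17) + 8*sqrt(51))/197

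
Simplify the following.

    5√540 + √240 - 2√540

22*√15

5√540 = 30*√15; √240 = 4*√15; 2√540 = 12*√15
Combine: (30 + 4 - 12)·√15 = 22*√15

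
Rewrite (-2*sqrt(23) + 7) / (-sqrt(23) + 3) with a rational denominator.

Multiply numerator and denominator by 3 + sqrt(23).
Denominator becomes -14; numerator becomes -25 + sqrt(23).

(-sqrt(23) + 25)/14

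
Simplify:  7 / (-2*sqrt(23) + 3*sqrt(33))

(14*sqrt(23) + 21*sqrt(33))/205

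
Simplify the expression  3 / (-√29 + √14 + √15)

(14*√15 + 15*√14 + √6090)/140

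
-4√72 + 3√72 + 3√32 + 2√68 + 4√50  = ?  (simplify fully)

4*√17 + 26*√2

4√72 = 24*√2; 3√72 = 18*√2; 3√32 = 12*√2; 2√68 = 4*√17; 4√50 = 20*√2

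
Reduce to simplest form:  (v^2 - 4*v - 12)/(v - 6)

v + 2

Factor: v^2 - 4*v - 12 = (v + 2)*(v - 6)
Cancel the common factor (v - 6).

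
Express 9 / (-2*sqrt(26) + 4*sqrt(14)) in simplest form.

(3*sqrt(26) + 6*sqrt(14))/20

Multiply numerator and denominator by 2*sqrt(26) + 4*sqrt(14).
Denominator becomes 120; numerator becomes 18*sqrt(26) + 36*sqrt(14).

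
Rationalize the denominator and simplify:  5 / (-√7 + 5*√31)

(5*√7 + 25*√31)/768

Multiply numerator and denominator by √7 + 5*√31.
Denominator becomes 768; numerator becomes 5*√7 + 25*√31.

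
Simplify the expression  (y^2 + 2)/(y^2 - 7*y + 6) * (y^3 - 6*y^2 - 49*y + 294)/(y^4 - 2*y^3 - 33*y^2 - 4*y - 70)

(y + 7)/(y^2 + 4*y - 5)

Factor: y^2 - 7*y + 6 = (y - 1)*(y - 6);  y^3 - 6*y^2 - 49*y + 294 = (y - 6)*(y - 7)*(y + 7);  y^4 - 2*y^3 - 33*y^2 - 4*y - 70 = (y - 7)*(y + 5)*(y^2 + 2)
Cancel the common factors (y^2 + 2), (y - 6), (y - 7).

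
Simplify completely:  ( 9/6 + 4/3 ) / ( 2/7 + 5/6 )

119/47

Numerator: 9/6 + 4/3 = 17/6
Denominator: 2/7 + 5/6 = 47/42
Divide: (17/6) · (42/47) = 119/47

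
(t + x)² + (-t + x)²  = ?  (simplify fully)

2*t² + 2*x²

Write as f(x,t) + f(x,-t) and expand.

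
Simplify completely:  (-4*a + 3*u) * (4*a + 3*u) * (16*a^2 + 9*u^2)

-256*a^4 + 81*u^4

Pair the conjugate factors: ((3*u)+(4*a))((3*u)-(4*a)) = -16*a^2 + 9*u^2, then repeat with the next factor.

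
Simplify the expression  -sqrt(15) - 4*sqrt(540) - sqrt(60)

-27*sqrt(15)

sqrt(15) = sqrt(15); 4*sqrt(540) = 24*sqrt(15); sqrt(60) = 2*sqrt(15)
Combine: (-1 - 24 - 2)·sqrt(15) = -27*sqrt(15)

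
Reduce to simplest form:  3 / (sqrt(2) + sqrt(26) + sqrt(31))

Group as (sqrt(2) + sqrt(26)) + sqrt(31); multiply by (sqrt(2) + sqrt(26)) - sqrt(31), then rationalise the remaining surd.

(-12*sqrt(403) - 9*sqrt(31) + 21*sqrt(26) + 165*sqrt(2))/199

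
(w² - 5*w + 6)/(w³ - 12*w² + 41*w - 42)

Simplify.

1/(w - 7)

Factor: w² - 5*w + 6 = (w - 3)·(w - 2);  w³ - 12*w² + 41*w - 42 = (w - 7)·(w - 3)·(w - 2)
Cancel the common factors (w - 2), (w - 3).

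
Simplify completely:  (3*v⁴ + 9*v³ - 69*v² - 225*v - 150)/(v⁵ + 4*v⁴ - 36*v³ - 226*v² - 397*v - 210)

(3*v - 15)/(v² - 4*v - 21)

Factor: 3*v⁴ + 9*v³ - 69*v² - 225*v - 150 = 3·(v + 5)·(v + 2)·(v - 5)·(v + 1);  v⁵ + 4*v⁴ - 36*v³ - 226*v² - 397*v - 210 = (v + 3)·(v + 5)·(v - 7)·(v + 2)·(v + 1)
Cancel the common factors (v + 5), (v + 2), (v + 1).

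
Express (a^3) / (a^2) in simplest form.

a

Quotient: a^1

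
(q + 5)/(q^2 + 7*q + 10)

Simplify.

1/(q + 2)

Factor: q^2 + 7*q + 10 = (q + 5)*(q + 2)
Cancel the common factor (q + 5).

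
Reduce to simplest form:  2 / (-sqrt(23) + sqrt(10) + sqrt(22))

Group as (sqrt(10) + sqrt(22)) - sqrt(23); multiply by (sqrt(10) + sqrt(22)) + sqrt(23), then rationalise the remaining surd.

(-18*sqrt(23) + 22*sqrt(22) + 70*sqrt(10) + 8*sqrt(1265))/799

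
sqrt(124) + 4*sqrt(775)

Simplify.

22*sqrt(31)

sqrt(124) = 2*sqrt(31); 4*sqrt(775) = 20*sqrt(31)
Combine: (2 + 20)·sqrt(31) = 22*sqrt(31)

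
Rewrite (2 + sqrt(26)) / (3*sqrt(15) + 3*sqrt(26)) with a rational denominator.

(-sqrt(390) - 2*sqrt(15) + 2*sqrt(26) + 26)/33

Multiply numerator and denominator by -3*sqrt(15) + 3*sqrt(26).
Denominator becomes 99; numerator becomes -3*sqrt(390) - 6*sqrt(15) + 6*sqrt(26) + 78.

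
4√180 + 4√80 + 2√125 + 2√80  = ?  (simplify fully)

58*√5

4√180 = 24*√5; 4√80 = 16*√5; 2√125 = 10*√5; 2√80 = 8*√5
Combine: (24 + 16 + 10 + 8)·√5 = 58*√5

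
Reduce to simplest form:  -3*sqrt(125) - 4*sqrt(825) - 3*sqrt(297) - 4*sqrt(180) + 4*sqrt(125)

3*sqrt(125) = 15*sqrt(5); 4*sqrt(825) = 20*sqrt(33); 3*sqrt(297) = 9*sqrt(33); 4*sqrt(180) = 24*sqrt(5); 4*sqrt(125) = 20*sqrt(5)

-29*sqrt(33) - 19*sqrt(5)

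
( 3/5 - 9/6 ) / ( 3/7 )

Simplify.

Numerator: 3/5 - 9/6 = -9/10
Denominator: 3/7 = 3/7
Divide: (-9/10) · (7/3) = -21/10

-21/10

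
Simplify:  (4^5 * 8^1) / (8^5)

4^5 = 2^10; 8^1 = 2^3; 8^5 = 2^15
Combine exponents: 2^(-2)

2^(-2)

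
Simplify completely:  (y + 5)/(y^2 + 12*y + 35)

Factor: y^2 + 12*y + 35 = (y + 5)*(y + 7)
Cancel the common factor (y + 5).

1/(y + 7)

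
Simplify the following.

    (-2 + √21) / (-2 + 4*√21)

Multiply numerator and denominator by -4*√21 - 2.
Denominator becomes -332; numerator becomes -80 + 6*√21.

(-3*√21 + 40)/166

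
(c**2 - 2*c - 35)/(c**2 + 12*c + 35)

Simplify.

(c - 7)/(c + 7)

Factor: c**2 - 2*c - 35 = (c + 5)*(c - 7);  c**2 + 12*c + 35 = (c + 7)*(c + 5)
Cancel the common factor (c + 5).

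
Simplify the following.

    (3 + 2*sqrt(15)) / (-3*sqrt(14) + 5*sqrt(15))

(3*sqrt(14) + 5*sqrt(15) + 2*sqrt(210) + 50)/83

Multiply numerator and denominator by 3*sqrt(14) + 5*sqrt(15).
Denominator becomes 249; numerator becomes 9*sqrt(14) + 15*sqrt(15) + 6*sqrt(210) + 150.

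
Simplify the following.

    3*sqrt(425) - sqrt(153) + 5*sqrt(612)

42*sqrt(17)

3*sqrt(425) = 15*sqrt(17); sqrt(153) = 3*sqrt(17); 5*sqrt(612) = 30*sqrt(17)
Combine: (15 - 3 + 30)·sqrt(17) = 42*sqrt(17)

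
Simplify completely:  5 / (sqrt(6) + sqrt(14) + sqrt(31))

(-4*sqrt(651) - 11*sqrt(31) + 23*sqrt(14) + 39*sqrt(6))/43

Group as (sqrt(6) + sqrt(14)) + sqrt(31); multiply by (sqrt(6) + sqrt(14)) - sqrt(31), then rationalise the remaining surd.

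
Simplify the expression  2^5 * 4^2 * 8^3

2^18

2^5 = 2^5; 4^2 = 2^4; 8^3 = 2^9
Combine exponents: 2^18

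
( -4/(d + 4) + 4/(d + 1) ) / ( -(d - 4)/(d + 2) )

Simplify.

(-12*d - 24)/(d³ + d² - 16*d - 16)

Numerator: -4/(d + 4) + 4/(d + 1) = 12/(d² + 5*d + 4)
Denominator: -(d - 4)/(d + 2) = (-d + 4)/(d + 2)
Divide: (12/(d² + 5*d + 4)) · ((d + 2)/(-d + 4)) = (-12*d - 24)/(d³ + d² - 16*d - 16)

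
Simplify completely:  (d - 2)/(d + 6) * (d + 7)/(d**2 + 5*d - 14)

Factor: d**2 + 5*d - 14 = (d + 7)*(d - 2)
Cancel the common factors (d + 7), (d - 2).

1/(d + 6)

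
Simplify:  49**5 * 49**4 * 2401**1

7**22

49**5 = 7**10; 49**4 = 7**8; 2401**1 = 7**4
Combine exponents: 7**22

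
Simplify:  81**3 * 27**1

81**3 = 3**12; 27**1 = 3**3
Combine exponents: 3**15

3**15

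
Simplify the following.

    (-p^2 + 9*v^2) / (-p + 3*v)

p + 3*v

Factor (3*v)^2 - p^2 and cancel (-p + 3*v).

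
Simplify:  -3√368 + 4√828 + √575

3√368 = 12*√23; 4√828 = 24*√23; √575 = 5*√23
Combine: (-12 + 24 + 5)·√23 = 17*√23

17*√23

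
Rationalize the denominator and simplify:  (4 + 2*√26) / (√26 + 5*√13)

Multiply numerator and denominator by -5*√13 + √26.
Denominator becomes -299; numerator becomes -130*√2 - 20*√13 + 4*√26 + 52.

(-52 - 4*√26 + 20*√13 + 130*√2)/299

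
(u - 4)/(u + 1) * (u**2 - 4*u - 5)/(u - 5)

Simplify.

Factor: u**2 - 4*u - 5 = (u + 1)*(u - 5)
Cancel the common factors (u + 1), (u - 5).

u - 4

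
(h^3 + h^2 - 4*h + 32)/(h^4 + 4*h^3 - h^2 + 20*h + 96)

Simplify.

1/(h + 3)

Factor: h^3 + h^2 - 4*h + 32 = (h + 4)*(h^2 - 3*h + 8);  h^4 + 4*h^3 - h^2 + 20*h + 96 = (h + 4)*(h + 3)*(h^2 - 3*h + 8)
Cancel the common factors (h^2 - 3*h + 8), (h + 4).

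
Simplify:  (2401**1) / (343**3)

7**(-5)

2401**1 = 7**4; 343**3 = 7**9
Combine exponents: 7**(-5)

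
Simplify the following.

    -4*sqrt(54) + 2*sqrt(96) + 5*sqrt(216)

26*sqrt(6)

4*sqrt(54) = 12*sqrt(6); 2*sqrt(96) = 8*sqrt(6); 5*sqrt(216) = 30*sqrt(6)
Combine: (-12 + 8 + 30)·sqrt(6) = 26*sqrt(6)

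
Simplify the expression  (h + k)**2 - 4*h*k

(h - k)**2

Expanding gives h**2 - 2*h*k + k**2, a perfect square.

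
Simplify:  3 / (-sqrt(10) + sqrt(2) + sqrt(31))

(-117*sqrt(2) - 12*sqrt(155) + 69*sqrt(10) + 57*sqrt(31))/281

Group as (sqrt(2) + sqrt(31)) - sqrt(10); multiply by (sqrt(2) + sqrt(31)) + sqrt(10), then rationalise the remaining surd.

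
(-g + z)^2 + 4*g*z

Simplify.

(g + z)^2

Expanding gives g^2 + 2*g*z + z^2, a perfect square.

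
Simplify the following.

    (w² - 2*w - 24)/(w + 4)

Factor: w² - 2*w - 24 = (w + 4)·(w - 6)
Cancel the common factor (w + 4).

w - 6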